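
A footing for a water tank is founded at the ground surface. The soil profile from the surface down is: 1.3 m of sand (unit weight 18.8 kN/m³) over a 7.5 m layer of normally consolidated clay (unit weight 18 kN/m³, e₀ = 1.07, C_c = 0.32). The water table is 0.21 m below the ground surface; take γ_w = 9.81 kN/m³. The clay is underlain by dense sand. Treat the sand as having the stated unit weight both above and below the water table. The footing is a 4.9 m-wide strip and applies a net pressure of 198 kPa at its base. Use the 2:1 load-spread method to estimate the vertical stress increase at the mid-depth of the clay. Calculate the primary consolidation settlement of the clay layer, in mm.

S_c ≈ 585 mm

Mid-depth of clay below the ground surface: z = 1.3 + 7.5/2 = 5.05 m.
Total vertical stress at mid-clay: σ_v = 18.8×1.3 + 18×3.75 = 91.94 kPa.
Pore pressure: u = 9.81×(5.05 − 0.21) = 47.48 kPa.
Initial effective stress: σ'_0 = σ_v − u = 91.94 − 47.48 = 44.46 kPa.
Stress increase at mid-clay by the 2:1 spreading method:
Δσ = qB/(B+z) = 198×4.9/(4.9+5.05) = 97.508 kPa
Final effective stress: σ'_f = σ'_0 + Δσ = 44.46 + 97.508 = 141.97 kPa.
Normally consolidated clay, so the full stress increment lies on the virgin compression line:
S_c = C_c·H/(1+e₀)·log₁₀(σ'_f/σ'_0) = 0.32×7.5/(1+1.07)×log₁₀(141.97/44.46)
    = 1.1594 × 0.50423 = 0.5846 m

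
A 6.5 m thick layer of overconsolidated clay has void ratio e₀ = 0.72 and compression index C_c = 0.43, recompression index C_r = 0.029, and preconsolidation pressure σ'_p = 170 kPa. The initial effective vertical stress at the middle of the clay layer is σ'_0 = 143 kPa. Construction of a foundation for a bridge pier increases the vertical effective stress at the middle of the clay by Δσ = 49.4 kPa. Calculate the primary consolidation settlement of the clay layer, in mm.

Final effective stress: σ'_f = 143 + 49.4 = 192.4 kPa.
σ'_f = 192.4 > σ'_p = 170 kPa, so the stress path crosses the preconsolidation pressure — recompression up to σ'_p, then virgin compression beyond:
S_c = H/(1+e₀)·[C_r·log₁₀(σ'_p/σ'_0) + C_c·log₁₀(σ'_f/σ'_p)]
    = 6.5/1.72 × [0.029×log₁₀(170/143) + 0.43×log₁₀(192.4/170)]
    = 3.7791 × [0.0021783 + 0.023115] = 0.09559 m

S_c ≈ 95.6 mm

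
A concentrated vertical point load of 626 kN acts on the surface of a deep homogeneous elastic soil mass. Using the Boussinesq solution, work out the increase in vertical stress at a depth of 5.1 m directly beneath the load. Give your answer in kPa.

Δσ_z ≈ 11.5 kPa

Boussinesq vertical stress below a point load on an elastic half-space:
Δσ_z = 3P/(2πz²) · [1 + (r/z)²]^(−5/2)
r/z = 0/5.1 = 0; [1+(r/z)²]^(−5/2) = 1.
Δσ_z = 3×626/(2π×5.1²) × 1 = 11.491 × 1 = 11.49 kPa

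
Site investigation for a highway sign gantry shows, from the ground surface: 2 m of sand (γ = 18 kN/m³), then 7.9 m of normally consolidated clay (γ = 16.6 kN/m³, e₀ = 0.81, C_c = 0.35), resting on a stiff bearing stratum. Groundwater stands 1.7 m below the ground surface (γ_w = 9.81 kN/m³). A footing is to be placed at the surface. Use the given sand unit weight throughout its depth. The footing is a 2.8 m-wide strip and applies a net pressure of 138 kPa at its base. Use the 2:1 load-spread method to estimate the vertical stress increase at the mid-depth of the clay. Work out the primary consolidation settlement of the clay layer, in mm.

S_c ≈ 367 mm

Mid-depth of clay below the ground surface: z = 2 + 7.9/2 = 5.95 m.
Total vertical stress at mid-clay: σ_v = 18×2 + 16.6×3.95 = 101.57 kPa.
Pore pressure: u = 9.81×(5.95 − 1.7) = 41.693 kPa.
Initial effective stress: σ'_0 = σ_v − u = 101.57 − 41.693 = 59.877 kPa.
Stress increase at mid-clay by the 2:1 spreading method:
Δσ = qB/(B+z) = 138×2.8/(2.8+5.95) = 44.16 kPa
Final effective stress: σ'_f = σ'_0 + Δσ = 59.877 + 44.16 = 104.04 kPa.
Normally consolidated clay, so the full stress increment lies on the virgin compression line:
S_c = C_c·H/(1+e₀)·log₁₀(σ'_f/σ'_0) = 0.35×7.9/(1+0.81)×log₁₀(104.04/59.877)
    = 1.5276 × 0.23994 = 0.3665 m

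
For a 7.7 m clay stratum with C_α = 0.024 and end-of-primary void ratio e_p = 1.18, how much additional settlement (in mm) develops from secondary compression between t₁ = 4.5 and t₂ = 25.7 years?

S_s ≈ 64.1 mm

Secondary compression: S_s = C_α·H/(1+e_p)·log₁₀(t₂/t₁)
S_s = 0.024×7.7/(1+1.18)×log₁₀(25.7/4.5)
    = 0.08477 × 0.7567 = 0.06415 m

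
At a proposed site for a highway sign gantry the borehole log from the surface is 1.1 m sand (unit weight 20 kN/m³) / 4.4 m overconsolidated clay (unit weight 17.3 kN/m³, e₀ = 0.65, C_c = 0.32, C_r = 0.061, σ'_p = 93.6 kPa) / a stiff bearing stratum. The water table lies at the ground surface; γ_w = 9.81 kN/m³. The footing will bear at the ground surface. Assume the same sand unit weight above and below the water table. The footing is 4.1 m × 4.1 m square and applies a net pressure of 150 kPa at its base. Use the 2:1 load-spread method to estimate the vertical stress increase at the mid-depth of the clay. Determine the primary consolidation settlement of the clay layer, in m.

Mid-depth of clay below the ground surface: z = 1.1 + 4.4/2 = 3.3 m.
Total vertical stress at mid-clay: σ_v = 20×1.1 + 17.3×2.2 = 60.06 kPa.
Pore pressure: u = 9.81×(3.3 − 0) = 32.373 kPa.
Initial effective stress: σ'_0 = σ_v − u = 60.06 − 32.373 = 27.687 kPa.
Stress increase at mid-clay by the 2:1 spreading method:
Δσ = qBL/((B+z)(L+z)) = 150×4.1×4.1/((4.1+3.3)(4.1+3.3)) = 46.046 kPa
Final effective stress: σ'_f = 27.687 + 46.046 = 73.733 kPa.
σ'_f = 73.733 ≤ σ'_p = 93.6 kPa, so the clay remains overconsolidated and only the recompression index applies:
S_c = C_r·H/(1+e₀)·log₁₀(σ'_f/σ'_0) = 0.061×4.4/1.65×log₁₀(73.733/27.687)
    = 0.16267 × 0.42539 = 0.0692 m

S_c ≈ 0.0692 m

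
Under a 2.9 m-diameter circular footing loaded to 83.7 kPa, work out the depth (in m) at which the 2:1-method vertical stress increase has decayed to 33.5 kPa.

z ≈ 1.68 m

2:1 spreading — at depth z the loaded area has grown by z in each plan dimension:
qD²/(D+z)² = Δσ_z ⇒ z = D(√(q/Δσ_z) − 1) = 2.9×(√(83.7/33.5) − 1) = 1.684 m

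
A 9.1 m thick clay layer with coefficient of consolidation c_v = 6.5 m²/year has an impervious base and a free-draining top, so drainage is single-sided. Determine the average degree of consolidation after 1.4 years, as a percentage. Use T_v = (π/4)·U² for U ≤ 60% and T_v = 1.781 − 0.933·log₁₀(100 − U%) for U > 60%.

Drainage path length: H_d = H = 9.1 m (single drainage).
T_v = c_v·t/H_d² = 6.5×1.4/9.1² = 0.10989.
T_v = 0.10989 corresponds to the U ≤ 60% branch:
U = √(4T_v/π) = 0.3741

U ≈ 37.4 %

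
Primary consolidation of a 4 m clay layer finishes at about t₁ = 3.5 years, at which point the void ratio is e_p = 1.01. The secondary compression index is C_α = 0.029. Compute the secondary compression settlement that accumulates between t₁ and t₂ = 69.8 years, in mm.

S_s ≈ 75 mm

Secondary compression: S_s = C_α·H/(1+e_p)·log₁₀(t₂/t₁)
S_s = 0.029×4/(1+1.01)×log₁₀(69.8/3.5)
    = 0.05771 × 1.3 = 0.07501 m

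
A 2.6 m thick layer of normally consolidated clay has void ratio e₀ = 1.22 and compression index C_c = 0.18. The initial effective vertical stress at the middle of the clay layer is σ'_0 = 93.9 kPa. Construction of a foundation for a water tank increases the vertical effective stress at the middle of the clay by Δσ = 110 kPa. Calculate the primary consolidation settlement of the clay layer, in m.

Final effective stress: σ'_f = σ'_0 + Δσ = 93.9 + 110 = 203.9 kPa.
Normally consolidated clay, so the full stress increment lies on the virgin compression line:
S_c = C_c·H/(1+e₀)·log₁₀(σ'_f/σ'_0) = 0.18×2.6/(1+1.22)×log₁₀(203.9/93.9)
    = 0.21081 × 0.33675 = 0.07099 m

S_c ≈ 0.071 m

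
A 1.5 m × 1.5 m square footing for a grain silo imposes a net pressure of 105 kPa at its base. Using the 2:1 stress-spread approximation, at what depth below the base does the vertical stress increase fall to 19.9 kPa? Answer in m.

z ≈ 1.95 m

2:1 spreading — at depth z the loaded area has grown by z in each plan dimension:
qB²/(B+z)² = Δσ_z ⇒ z = B(√(q/Δσ_z) − 1) = 1.5×(√(105/19.9) − 1) = 1.946 m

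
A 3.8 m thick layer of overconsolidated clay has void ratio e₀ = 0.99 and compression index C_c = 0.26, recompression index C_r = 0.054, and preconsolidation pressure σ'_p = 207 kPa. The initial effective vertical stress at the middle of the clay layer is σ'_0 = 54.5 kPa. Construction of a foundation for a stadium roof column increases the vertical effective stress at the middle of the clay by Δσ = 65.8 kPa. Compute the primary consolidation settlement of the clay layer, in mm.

Final effective stress: σ'_f = 54.5 + 65.8 = 120.3 kPa.
σ'_f = 120.3 ≤ σ'_p = 207 kPa, so the clay remains overconsolidated and only the recompression index applies:
S_c = C_r·H/(1+e₀)·log₁₀(σ'_f/σ'_0) = 0.054×3.8/1.99×log₁₀(120.3/54.5)
    = 0.10311 × 0.34387 = 0.03546 m

S_c ≈ 35.5 mm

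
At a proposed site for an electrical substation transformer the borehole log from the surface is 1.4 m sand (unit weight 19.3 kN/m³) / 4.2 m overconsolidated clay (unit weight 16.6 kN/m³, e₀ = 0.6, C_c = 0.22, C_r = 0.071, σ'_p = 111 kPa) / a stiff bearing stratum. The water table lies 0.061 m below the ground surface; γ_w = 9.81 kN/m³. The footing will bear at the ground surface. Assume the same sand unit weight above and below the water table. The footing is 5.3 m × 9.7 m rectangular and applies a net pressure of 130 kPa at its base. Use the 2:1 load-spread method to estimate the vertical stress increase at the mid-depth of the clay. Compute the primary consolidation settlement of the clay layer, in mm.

S_c ≈ 90.1 mm

Mid-depth of clay below the ground surface: z = 1.4 + 4.2/2 = 3.5 m.
Total vertical stress at mid-clay: σ_v = 19.3×1.4 + 16.6×2.1 = 61.88 kPa.
Pore pressure: u = 9.81×(3.5 − 0.061) = 33.737 kPa.
Initial effective stress: σ'_0 = σ_v − u = 61.88 − 33.737 = 28.143 kPa.
Stress increase at mid-clay by the 2:1 spreading method:
Δσ = qBL/((B+z)(L+z)) = 130×5.3×9.7/((5.3+3.5)(9.7+3.5)) = 57.535 kPa
Final effective stress: σ'_f = 28.143 + 57.535 = 85.678 kPa.
σ'_f = 85.678 ≤ σ'_p = 111 kPa, so the clay remains overconsolidated and only the recompression index applies:
S_c = C_r·H/(1+e₀)·log₁₀(σ'_f/σ'_0) = 0.071×4.2/1.6×log₁₀(85.678/28.143)
    = 0.18637 × 0.4835 = 0.09011 m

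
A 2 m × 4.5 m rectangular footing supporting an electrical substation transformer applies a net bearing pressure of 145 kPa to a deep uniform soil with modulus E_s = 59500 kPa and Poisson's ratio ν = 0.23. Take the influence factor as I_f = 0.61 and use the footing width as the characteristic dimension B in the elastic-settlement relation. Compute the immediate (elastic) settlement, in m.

S_e ≈ 0.00282 m

Immediate (elastic) settlement: S_e = q·B·(1−ν²)/E_s · I_f.
S_e = 145 × 2 × (1 − 0.23²) / 59500 × 0.61
    = 145 × 2 × 0.9471 / 59500 × 0.61
    = 0.002816 m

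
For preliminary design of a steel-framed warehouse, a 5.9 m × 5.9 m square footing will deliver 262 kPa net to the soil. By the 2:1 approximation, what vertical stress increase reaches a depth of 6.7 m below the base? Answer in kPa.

Δσ_z ≈ 57.4 kPa

By the 2:1 method the load spreads at 1 horizontal : 2 vertical, so at depth z the loaded area has grown by z in each plan dimension:
Δσ = qBL/((B+z)(L+z)) = 262×5.9×5.9/((5.9+6.7)(5.9+6.7)) = 57.447 kPa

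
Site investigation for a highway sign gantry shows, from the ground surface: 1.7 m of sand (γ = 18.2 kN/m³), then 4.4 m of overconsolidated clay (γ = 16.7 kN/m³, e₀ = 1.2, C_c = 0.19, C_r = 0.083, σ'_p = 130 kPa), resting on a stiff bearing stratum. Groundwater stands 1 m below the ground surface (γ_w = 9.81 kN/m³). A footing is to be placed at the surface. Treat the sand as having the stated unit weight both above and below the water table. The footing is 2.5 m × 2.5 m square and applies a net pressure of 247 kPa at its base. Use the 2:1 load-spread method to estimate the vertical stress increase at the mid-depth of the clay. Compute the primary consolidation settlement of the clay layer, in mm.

Mid-depth of clay below the ground surface: z = 1.7 + 4.4/2 = 3.9 m.
Total vertical stress at mid-clay: σ_v = 18.2×1.7 + 16.7×2.2 = 67.68 kPa.
Pore pressure: u = 9.81×(3.9 − 1) = 28.449 kPa.
Initial effective stress: σ'_0 = σ_v − u = 67.68 − 28.449 = 39.231 kPa.
Stress increase at mid-clay by the 2:1 spreading method:
Δσ = qBL/((B+z)(L+z)) = 247×2.5×2.5/((2.5+3.9)(2.5+3.9)) = 37.689 kPa
Final effective stress: σ'_f = 39.231 + 37.689 = 76.92 kPa.
σ'_f = 76.92 ≤ σ'_p = 130 kPa, so the clay remains overconsolidated and only the recompression index applies:
S_c = C_r·H/(1+e₀)·log₁₀(σ'_f/σ'_0) = 0.083×4.4/2.2×log₁₀(76.92/39.231)
    = 0.166 × 0.29241 = 0.04854 m

S_c ≈ 48.5 mm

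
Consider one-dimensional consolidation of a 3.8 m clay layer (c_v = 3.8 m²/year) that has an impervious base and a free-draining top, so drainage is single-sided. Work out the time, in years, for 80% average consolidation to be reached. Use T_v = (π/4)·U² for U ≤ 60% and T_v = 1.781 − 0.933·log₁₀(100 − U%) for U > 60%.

t ≈ 2.16 years

Drainage path length: H_d = H = 3.8 m (single drainage).
U > 60%: T_v = 1.781 − 0.933·log₁₀(100 − 80) = 0.56714.
t = T_v·H_d²/c_v = 0.56714×3.8²/3.8 = 2.155 years.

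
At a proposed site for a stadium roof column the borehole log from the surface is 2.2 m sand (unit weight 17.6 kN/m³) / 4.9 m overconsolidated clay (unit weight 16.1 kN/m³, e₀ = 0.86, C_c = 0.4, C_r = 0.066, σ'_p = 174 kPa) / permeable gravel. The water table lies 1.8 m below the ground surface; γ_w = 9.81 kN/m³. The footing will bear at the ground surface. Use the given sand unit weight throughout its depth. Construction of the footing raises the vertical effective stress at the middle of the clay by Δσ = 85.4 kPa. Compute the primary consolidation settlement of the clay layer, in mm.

S_c ≈ 75 mm

Mid-depth of clay below the ground surface: z = 2.2 + 4.9/2 = 4.65 m.
Total vertical stress at mid-clay: σ_v = 17.6×2.2 + 16.1×2.45 = 78.165 kPa.
Pore pressure: u = 9.81×(4.65 − 1.8) = 27.959 kPa.
Initial effective stress: σ'_0 = σ_v − u = 78.165 − 27.959 = 50.206 kPa.
Final effective stress: σ'_f = 50.206 + 85.4 = 135.61 kPa.
σ'_f = 135.61 ≤ σ'_p = 174 kPa, so the clay remains overconsolidated and only the recompression index applies:
S_c = C_r·H/(1+e₀)·log₁₀(σ'_f/σ'_0) = 0.066×4.9/1.86×log₁₀(135.61/50.206)
    = 0.17387 × 0.43154 = 0.07503 m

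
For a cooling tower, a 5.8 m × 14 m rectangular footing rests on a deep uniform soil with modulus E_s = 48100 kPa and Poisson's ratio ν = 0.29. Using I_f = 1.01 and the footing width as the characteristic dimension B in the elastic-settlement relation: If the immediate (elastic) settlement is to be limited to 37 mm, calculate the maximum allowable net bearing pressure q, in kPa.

S_e = q·B·(1−ν²)/E_s · I_f  ⇒  q = S_e·E_s / (B·(1−ν²)·I_f).
q = 0.037 × 48100 / (5.8 × 0.9159 × 1.01) = 331.7 kPa

q ≈ 332 kPa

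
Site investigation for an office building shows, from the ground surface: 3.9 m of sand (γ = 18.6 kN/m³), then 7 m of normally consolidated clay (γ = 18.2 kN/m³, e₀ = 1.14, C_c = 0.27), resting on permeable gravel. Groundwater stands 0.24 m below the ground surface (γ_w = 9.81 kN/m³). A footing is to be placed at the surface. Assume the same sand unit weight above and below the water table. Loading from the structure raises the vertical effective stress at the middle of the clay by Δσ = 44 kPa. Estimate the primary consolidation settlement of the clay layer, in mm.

Mid-depth of clay below the ground surface: z = 3.9 + 7/2 = 7.4 m.
Total vertical stress at mid-clay: σ_v = 18.6×3.9 + 18.2×3.5 = 136.24 kPa.
Pore pressure: u = 9.81×(7.4 − 0.24) = 70.24 kPa.
Initial effective stress: σ'_0 = σ_v − u = 136.24 − 70.24 = 66 kPa.
Final effective stress: σ'_f = σ'_0 + Δσ = 66 + 44 = 110 kPa.
Normally consolidated clay, so the full stress increment lies on the virgin compression line:
S_c = C_c·H/(1+e₀)·log₁₀(σ'_f/σ'_0) = 0.27×7/(1+1.14)×log₁₀(110/66)
    = 0.88318 × 0.22185 = 0.1959 m

S_c ≈ 196 mm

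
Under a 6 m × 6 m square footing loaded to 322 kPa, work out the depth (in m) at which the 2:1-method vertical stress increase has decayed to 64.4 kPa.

2:1 spreading — at depth z the loaded area has grown by z in each plan dimension:
qB²/(B+z)² = Δσ_z ⇒ z = B(√(q/Δσ_z) − 1) = 6×(√(322/64.4) − 1) = 7.416 m

z ≈ 7.42 m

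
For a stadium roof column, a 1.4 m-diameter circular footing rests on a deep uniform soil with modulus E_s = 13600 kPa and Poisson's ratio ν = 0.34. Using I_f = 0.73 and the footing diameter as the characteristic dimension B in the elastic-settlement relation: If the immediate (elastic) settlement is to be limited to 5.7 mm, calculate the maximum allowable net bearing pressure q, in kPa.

S_e = q·B·(1−ν²)/E_s · I_f  ⇒  q = S_e·E_s / (B·(1−ν²)·I_f).
q = 0.0057 × 13600 / (1.4 × 0.8844 × 0.73) = 85.77 kPa

q ≈ 85.8 kPa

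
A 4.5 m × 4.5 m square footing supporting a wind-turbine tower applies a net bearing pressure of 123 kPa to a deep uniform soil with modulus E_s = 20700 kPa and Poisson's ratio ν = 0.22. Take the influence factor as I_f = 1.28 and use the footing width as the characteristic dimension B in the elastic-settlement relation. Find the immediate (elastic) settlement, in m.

Immediate (elastic) settlement: S_e = q·B·(1−ν²)/E_s · I_f.
S_e = 123 × 4.5 × (1 − 0.22²) / 20700 × 1.28
    = 123 × 4.5 × 0.9516 / 20700 × 1.28
    = 0.03257 m

S_e ≈ 0.0326 m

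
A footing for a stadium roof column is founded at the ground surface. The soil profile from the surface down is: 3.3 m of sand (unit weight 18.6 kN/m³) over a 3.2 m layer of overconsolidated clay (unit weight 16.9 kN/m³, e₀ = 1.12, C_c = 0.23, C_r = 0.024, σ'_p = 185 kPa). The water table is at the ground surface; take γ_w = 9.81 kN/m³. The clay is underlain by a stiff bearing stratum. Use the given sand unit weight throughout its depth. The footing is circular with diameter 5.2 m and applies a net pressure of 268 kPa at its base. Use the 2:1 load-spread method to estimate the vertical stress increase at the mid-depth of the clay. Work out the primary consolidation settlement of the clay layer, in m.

Mid-depth of clay below the ground surface: z = 3.3 + 3.2/2 = 4.9 m.
Total vertical stress at mid-clay: σ_v = 18.6×3.3 + 16.9×1.6 = 88.42 kPa.
Pore pressure: u = 9.81×(4.9 − 0) = 48.069 kPa.
Initial effective stress: σ'_0 = σ_v − u = 88.42 − 48.069 = 40.351 kPa.
Stress increase at mid-clay by the 2:1 spreading method:
Δσ ≈ qD²/(D+z)² = 268×5.2²/(5.2+4.9)² = 71.039 kPa
Final effective stress: σ'_f = 40.351 + 71.039 = 111.39 kPa.
σ'_f = 111.39 ≤ σ'_p = 185 kPa, so the clay remains overconsolidated and only the recompression index applies:
S_c = C_r·H/(1+e₀)·log₁₀(σ'_f/σ'_0) = 0.024×3.2/2.12×log₁₀(111.39/40.351)
    = 0.036226 × 0.44099 = 0.01598 m

S_c ≈ 0.016 m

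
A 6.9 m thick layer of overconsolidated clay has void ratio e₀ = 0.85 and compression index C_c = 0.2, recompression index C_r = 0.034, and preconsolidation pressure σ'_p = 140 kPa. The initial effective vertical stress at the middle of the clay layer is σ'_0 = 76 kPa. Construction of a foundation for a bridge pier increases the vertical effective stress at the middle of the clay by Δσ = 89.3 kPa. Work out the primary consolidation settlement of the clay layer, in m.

S_c ≈ 0.0875 m

Final effective stress: σ'_f = 76 + 89.3 = 165.3 kPa.
σ'_f = 165.3 > σ'_p = 140 kPa, so the stress path crosses the preconsolidation pressure — recompression up to σ'_p, then virgin compression beyond:
S_c = H/(1+e₀)·[C_r·log₁₀(σ'_p/σ'_0) + C_c·log₁₀(σ'_f/σ'_p)]
    = 6.9/1.85 × [0.034×log₁₀(140/76) + 0.2×log₁₀(165.3/140)]
    = 3.7297 × [0.0090207 + 0.014429] = 0.08746 m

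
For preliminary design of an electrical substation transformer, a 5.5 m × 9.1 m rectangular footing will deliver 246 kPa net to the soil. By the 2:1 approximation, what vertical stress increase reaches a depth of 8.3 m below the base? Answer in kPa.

Δσ_z ≈ 51.3 kPa

By the 2:1 method the load spreads at 1 horizontal : 2 vertical, so at depth z the loaded area has grown by z in each plan dimension:
Δσ = qBL/((B+z)(L+z)) = 246×5.5×9.1/((5.5+8.3)(9.1+8.3)) = 51.276 kPa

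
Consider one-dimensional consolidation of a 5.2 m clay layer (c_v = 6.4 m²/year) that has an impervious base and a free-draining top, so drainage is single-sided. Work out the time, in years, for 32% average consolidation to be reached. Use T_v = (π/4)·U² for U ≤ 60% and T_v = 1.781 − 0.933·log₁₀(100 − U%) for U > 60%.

Drainage path length: H_d = H = 5.2 m (single drainage).
U ≤ 60%: T_v = (π/4)·U² = (π/4)×0.32² = 0.080425.
t = T_v·H_d²/c_v = 0.080425×5.2²/6.4 = 0.3398 years.

t ≈ 0.34 years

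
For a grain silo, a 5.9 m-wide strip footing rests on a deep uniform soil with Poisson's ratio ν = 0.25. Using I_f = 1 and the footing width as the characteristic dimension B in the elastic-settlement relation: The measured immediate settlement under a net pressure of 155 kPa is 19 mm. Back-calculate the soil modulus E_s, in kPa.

E_s ≈ 45100 kPa

S_e = q·B·(1−ν²)/E_s · I_f  ⇒  E_s = q·B·(1−ν²)·I_f / S_e.
E_s = 155 × 5.9 × 0.9375 × 1 / 0.019 = 45120 kPa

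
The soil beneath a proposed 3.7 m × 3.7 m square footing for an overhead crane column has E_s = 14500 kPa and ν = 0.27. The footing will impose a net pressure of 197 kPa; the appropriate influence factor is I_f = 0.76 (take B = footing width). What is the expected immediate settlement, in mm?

S_e ≈ 35.4 mm

Immediate (elastic) settlement: S_e = q·B·(1−ν²)/E_s · I_f.
S_e = 197 × 3.7 × (1 − 0.27²) / 14500 × 0.76
    = 197 × 3.7 × 0.9271 / 14500 × 0.76
    = 0.03542 m = 35.42 mm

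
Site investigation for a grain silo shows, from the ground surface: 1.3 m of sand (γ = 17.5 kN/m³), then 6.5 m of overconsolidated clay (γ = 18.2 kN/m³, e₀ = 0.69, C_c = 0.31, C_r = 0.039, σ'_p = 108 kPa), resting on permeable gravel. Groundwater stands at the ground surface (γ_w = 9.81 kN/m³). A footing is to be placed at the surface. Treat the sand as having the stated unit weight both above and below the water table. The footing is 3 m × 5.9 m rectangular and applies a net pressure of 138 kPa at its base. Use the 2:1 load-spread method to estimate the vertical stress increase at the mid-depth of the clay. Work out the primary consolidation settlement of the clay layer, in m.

Mid-depth of clay below the ground surface: z = 1.3 + 6.5/2 = 4.55 m.
Total vertical stress at mid-clay: σ_v = 17.5×1.3 + 18.2×3.25 = 81.9 kPa.
Pore pressure: u = 9.81×(4.55 − 0) = 44.636 kPa.
Initial effective stress: σ'_0 = σ_v − u = 81.9 − 44.636 = 37.264 kPa.
Stress increase at mid-clay by the 2:1 spreading method:
Δσ = qBL/((B+z)(L+z)) = 138×3×5.9/((3+4.55)(5.9+4.55)) = 30.959 kPa
Final effective stress: σ'_f = 37.264 + 30.959 = 68.223 kPa.
σ'_f = 68.223 ≤ σ'_p = 108 kPa, so the clay remains overconsolidated and only the recompression index applies:
S_c = C_r·H/(1+e₀)·log₁₀(σ'_f/σ'_0) = 0.039×6.5/1.69×log₁₀(68.223/37.264)
    = 0.15 × 0.26264 = 0.0394 m

S_c ≈ 0.0394 m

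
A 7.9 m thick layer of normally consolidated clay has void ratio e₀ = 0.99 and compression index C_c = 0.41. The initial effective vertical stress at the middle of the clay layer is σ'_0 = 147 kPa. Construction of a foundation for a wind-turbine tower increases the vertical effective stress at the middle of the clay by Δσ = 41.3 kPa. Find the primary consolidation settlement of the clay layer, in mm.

S_c ≈ 175 mm

Final effective stress: σ'_f = σ'_0 + Δσ = 147 + 41.3 = 188.3 kPa.
Normally consolidated clay, so the full stress increment lies on the virgin compression line:
S_c = C_c·H/(1+e₀)·log₁₀(σ'_f/σ'_0) = 0.41×7.9/(1+0.99)×log₁₀(188.3/147)
    = 1.6276 × 0.10753 = 0.175 m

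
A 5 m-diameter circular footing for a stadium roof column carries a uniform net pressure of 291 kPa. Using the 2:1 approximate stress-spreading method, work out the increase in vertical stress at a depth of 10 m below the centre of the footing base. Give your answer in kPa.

By the 2:1 method the load spreads at 1 horizontal : 2 vertical, so at depth z the loaded area has grown by z in each plan dimension:
Δσ ≈ qD²/(D+z)² = 291×5²/(5+10)² = 32.333 kPa

Δσ_z ≈ 32.3 kPa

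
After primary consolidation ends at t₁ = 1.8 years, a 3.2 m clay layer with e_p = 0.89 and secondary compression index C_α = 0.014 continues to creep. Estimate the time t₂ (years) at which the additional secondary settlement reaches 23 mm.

S_s = C_α·H/(1+e_p)·log₁₀(t₂/t₁) ⇒ log₁₀(t₂/t₁) = S_s·(1+e_p)/(C_α·H).
log₁₀(t₂/t₁) = 0.023 × (1+0.89) / (0.014×3.2) = 0.9703
t₂ = t₁ × 10^0.9703 = 1.8 × 9.339 = 16.81 years

t₂ ≈ 16.8 years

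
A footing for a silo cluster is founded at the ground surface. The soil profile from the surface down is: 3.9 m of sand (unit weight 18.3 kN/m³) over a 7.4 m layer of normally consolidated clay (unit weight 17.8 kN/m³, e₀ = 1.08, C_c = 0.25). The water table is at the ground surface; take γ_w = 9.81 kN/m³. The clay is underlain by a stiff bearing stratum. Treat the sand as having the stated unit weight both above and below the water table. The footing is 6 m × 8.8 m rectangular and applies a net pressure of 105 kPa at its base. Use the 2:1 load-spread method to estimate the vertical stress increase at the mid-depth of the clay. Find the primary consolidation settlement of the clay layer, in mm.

S_c ≈ 129 mm

Mid-depth of clay below the ground surface: z = 3.9 + 7.4/2 = 7.6 m.
Total vertical stress at mid-clay: σ_v = 18.3×3.9 + 17.8×3.7 = 137.23 kPa.
Pore pressure: u = 9.81×(7.6 − 0) = 74.556 kPa.
Initial effective stress: σ'_0 = σ_v − u = 137.23 − 74.556 = 62.674 kPa.
Stress increase at mid-clay by the 2:1 spreading method:
Δσ = qBL/((B+z)(L+z)) = 105×6×8.8/((6+7.6)(8.8+7.6)) = 24.857 kPa
Final effective stress: σ'_f = σ'_0 + Δσ = 62.674 + 24.857 = 87.531 kPa.
Normally consolidated clay, so the full stress increment lies on the virgin compression line:
S_c = C_c·H/(1+e₀)·log₁₀(σ'_f/σ'_0) = 0.25×7.4/(1+1.08)×log₁₀(87.531/62.674)
    = 0.88942 × 0.14507 = 0.129 m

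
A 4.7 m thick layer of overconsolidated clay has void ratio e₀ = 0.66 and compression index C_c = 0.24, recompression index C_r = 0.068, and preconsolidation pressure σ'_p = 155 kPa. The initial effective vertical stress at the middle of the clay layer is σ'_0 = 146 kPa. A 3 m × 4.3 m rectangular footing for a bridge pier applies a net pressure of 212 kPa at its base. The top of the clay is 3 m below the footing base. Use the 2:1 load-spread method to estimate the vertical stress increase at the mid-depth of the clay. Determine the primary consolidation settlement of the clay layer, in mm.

S_c ≈ 49 mm

Mid-depth of clay below the footing base: z = 3 + 4.7/2 = 5.35 m.
Stress increase at mid-clay by the 2:1 spreading method:
Δσ = qBL/((B+z)(L+z)) = 212×3×4.3/((3+5.35)(4.3+5.35)) = 33.94 kPa
Final effective stress: σ'_f = 146 + 33.94 = 179.94 kPa.
σ'_f = 179.94 > σ'_p = 155 kPa, so the stress path crosses the preconsolidation pressure — recompression up to σ'_p, then virgin compression beyond:
S_c = H/(1+e₀)·[C_r·log₁₀(σ'_p/σ'_0) + C_c·log₁₀(σ'_f/σ'_p)]
    = 4.7/1.66 × [0.068×log₁₀(155/146) + 0.24×log₁₀(179.94/155)]
    = 2.8313 × [0.0017666 + 0.015551] = 0.04903 m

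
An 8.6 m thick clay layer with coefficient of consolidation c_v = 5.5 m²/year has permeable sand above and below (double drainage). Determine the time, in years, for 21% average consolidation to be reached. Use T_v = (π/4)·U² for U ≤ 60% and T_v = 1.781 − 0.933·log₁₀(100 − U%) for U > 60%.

t ≈ 0.116 years

Drainage path length: H_d = H/2 = 4.3 m (double drainage).
U ≤ 60%: T_v = (π/4)·U² = (π/4)×0.21² = 0.034636.
t = T_v·H_d²/c_v = 0.034636×4.3²/5.5 = 0.1164 years.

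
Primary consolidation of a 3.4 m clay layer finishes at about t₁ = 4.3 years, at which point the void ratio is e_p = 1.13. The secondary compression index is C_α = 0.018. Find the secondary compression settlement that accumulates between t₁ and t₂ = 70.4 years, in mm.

Secondary compression: S_s = C_α·H/(1+e_p)·log₁₀(t₂/t₁)
S_s = 0.018×3.4/(1+1.13)×log₁₀(70.4/4.3)
    = 0.02873 × 1.214 = 0.03488 m

S_s ≈ 34.9 mm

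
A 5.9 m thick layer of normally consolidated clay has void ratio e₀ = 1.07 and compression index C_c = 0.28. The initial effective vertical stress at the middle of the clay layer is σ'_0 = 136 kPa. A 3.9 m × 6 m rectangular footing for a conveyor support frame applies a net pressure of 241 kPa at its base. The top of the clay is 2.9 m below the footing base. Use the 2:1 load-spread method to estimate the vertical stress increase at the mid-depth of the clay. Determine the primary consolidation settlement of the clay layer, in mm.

S_c ≈ 106 mm

Mid-depth of clay below the footing base: z = 2.9 + 5.9/2 = 5.85 m.
Stress increase at mid-clay by the 2:1 spreading method:
Δσ = qBL/((B+z)(L+z)) = 241×3.9×6/((3.9+5.85)(6+5.85)) = 48.81 kPa
Final effective stress: σ'_f = σ'_0 + Δσ = 136 + 48.81 = 184.81 kPa.
Normally consolidated clay, so the full stress increment lies on the virgin compression line:
S_c = C_c·H/(1+e₀)·log₁₀(σ'_f/σ'_0) = 0.28×5.9/(1+1.07)×log₁₀(184.81/136)
    = 0.79807 × 0.13319 = 0.1063 m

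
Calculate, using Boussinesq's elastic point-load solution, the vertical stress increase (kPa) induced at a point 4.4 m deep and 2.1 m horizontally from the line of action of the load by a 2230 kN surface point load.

Δσ_z ≈ 32.9 kPa

Boussinesq vertical stress below a point load on an elastic half-space:
Δσ_z = 3P/(2πz²) · [1 + (r/z)²]^(−5/2)
r/z = 2.1/4.4 = 0.47727; [1+(r/z)²]^(−5/2) = 0.59867.
Δσ_z = 3×2230/(2π×4.4²) × 0.59867 = 54.997 × 0.59867 = 32.93 kPa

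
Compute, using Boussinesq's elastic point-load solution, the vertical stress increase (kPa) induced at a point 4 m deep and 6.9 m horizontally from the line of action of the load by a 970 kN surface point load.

Boussinesq vertical stress below a point load on an elastic half-space:
Δσ_z = 3P/(2πz²) · [1 + (r/z)²]^(−5/2)
r/z = 6.9/4 = 1.725; [1+(r/z)²]^(−5/2) = 0.031731.
Δσ_z = 3×970/(2π×4²) × 0.031731 = 28.946 × 0.031731 = 0.9185 kPa

Δσ_z ≈ 0.918 kPa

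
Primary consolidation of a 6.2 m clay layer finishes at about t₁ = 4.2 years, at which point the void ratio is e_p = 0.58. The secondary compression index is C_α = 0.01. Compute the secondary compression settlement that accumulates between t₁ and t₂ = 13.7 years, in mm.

Secondary compression: S_s = C_α·H/(1+e_p)·log₁₀(t₂/t₁)
S_s = 0.01×6.2/(1+0.58)×log₁₀(13.7/4.2)
    = 0.03924 × 0.5135 = 0.02015 m

S_s ≈ 20.1 mm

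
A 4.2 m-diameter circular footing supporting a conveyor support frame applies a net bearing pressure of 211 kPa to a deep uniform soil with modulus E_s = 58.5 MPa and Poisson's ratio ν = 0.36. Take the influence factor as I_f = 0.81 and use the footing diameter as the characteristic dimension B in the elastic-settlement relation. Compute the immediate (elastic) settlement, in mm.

S_e ≈ 10.7 mm

Immediate (elastic) settlement: S_e = q·B·(1−ν²)/E_s · I_f.
E_s = 58.5 MPa = 58500 kPa.
S_e = 211 × 4.2 × (1 − 0.36²) / 58500 × 0.81
    = 211 × 4.2 × 0.8704 / 58500 × 0.81
    = 0.01068 m = 10.68 mm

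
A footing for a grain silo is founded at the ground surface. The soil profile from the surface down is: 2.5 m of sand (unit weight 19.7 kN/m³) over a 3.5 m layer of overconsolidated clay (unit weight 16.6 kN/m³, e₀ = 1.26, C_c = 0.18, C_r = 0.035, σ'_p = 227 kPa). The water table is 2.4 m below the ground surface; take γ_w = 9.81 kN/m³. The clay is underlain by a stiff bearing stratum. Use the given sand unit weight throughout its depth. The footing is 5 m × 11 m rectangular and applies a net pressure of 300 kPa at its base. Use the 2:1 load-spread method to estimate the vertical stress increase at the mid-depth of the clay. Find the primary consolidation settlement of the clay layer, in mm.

Mid-depth of clay below the ground surface: z = 2.5 + 3.5/2 = 4.25 m.
Total vertical stress at mid-clay: σ_v = 19.7×2.5 + 16.6×1.75 = 78.3 kPa.
Pore pressure: u = 9.81×(4.25 − 2.4) = 18.149 kPa.
Initial effective stress: σ'_0 = σ_v − u = 78.3 − 18.149 = 60.151 kPa.
Stress increase at mid-clay by the 2:1 spreading method:
Δσ = qBL/((B+z)(L+z)) = 300×5×11/((5+4.25)(11+4.25)) = 116.97 kPa
Final effective stress: σ'_f = 60.151 + 116.97 = 177.12 kPa.
σ'_f = 177.12 ≤ σ'_p = 227 kPa, so the clay remains overconsolidated and only the recompression index applies:
S_c = C_r·H/(1+e₀)·log₁₀(σ'_f/σ'_0) = 0.035×3.5/2.26×log₁₀(177.12/60.151)
    = 0.054205 × 0.46902 = 0.02542 m

S_c ≈ 25.4 mm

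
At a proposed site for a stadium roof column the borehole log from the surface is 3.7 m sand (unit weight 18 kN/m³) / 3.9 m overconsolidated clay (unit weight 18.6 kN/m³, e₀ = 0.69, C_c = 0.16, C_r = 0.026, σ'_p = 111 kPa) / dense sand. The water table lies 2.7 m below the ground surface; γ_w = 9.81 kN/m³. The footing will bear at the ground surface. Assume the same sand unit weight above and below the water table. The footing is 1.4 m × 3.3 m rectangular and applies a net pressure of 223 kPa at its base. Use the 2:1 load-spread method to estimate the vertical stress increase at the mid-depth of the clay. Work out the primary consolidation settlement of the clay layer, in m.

S_c ≈ 0.0052 m

Mid-depth of clay below the ground surface: z = 3.7 + 3.9/2 = 5.65 m.
Total vertical stress at mid-clay: σ_v = 18×3.7 + 18.6×1.95 = 102.87 kPa.
Pore pressure: u = 9.81×(5.65 − 2.7) = 28.94 kPa.
Initial effective stress: σ'_0 = σ_v − u = 102.87 − 28.94 = 73.93 kPa.
Stress increase at mid-clay by the 2:1 spreading method:
Δσ = qBL/((B+z)(L+z)) = 223×1.4×3.3/((1.4+5.65)(3.3+5.65)) = 16.328 kPa
Final effective stress: σ'_f = 73.93 + 16.328 = 90.258 kPa.
σ'_f = 90.258 ≤ σ'_p = 111 kPa, so the clay remains overconsolidated and only the recompression index applies:
S_c = C_r·H/(1+e₀)·log₁₀(σ'_f/σ'_0) = 0.026×3.9/1.69×log₁₀(90.258/73.93)
    = 0.06 × 0.086665 = 0.0052 m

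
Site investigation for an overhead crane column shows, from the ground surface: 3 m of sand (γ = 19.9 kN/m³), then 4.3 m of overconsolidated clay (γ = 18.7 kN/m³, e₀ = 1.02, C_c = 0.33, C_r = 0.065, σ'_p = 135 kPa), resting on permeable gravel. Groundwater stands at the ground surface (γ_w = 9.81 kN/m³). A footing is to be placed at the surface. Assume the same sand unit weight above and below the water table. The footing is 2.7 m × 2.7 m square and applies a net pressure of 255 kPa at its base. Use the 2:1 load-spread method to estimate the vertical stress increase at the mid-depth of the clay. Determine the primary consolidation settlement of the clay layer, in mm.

Mid-depth of clay below the ground surface: z = 3 + 4.3/2 = 5.15 m.
Total vertical stress at mid-clay: σ_v = 19.9×3 + 18.7×2.15 = 99.905 kPa.
Pore pressure: u = 9.81×(5.15 − 0) = 50.522 kPa.
Initial effective stress: σ'_0 = σ_v − u = 99.905 − 50.522 = 49.383 kPa.
Stress increase at mid-clay by the 2:1 spreading method:
Δσ = qBL/((B+z)(L+z)) = 255×2.7×2.7/((2.7+5.15)(2.7+5.15)) = 30.167 kPa
Final effective stress: σ'_f = 49.383 + 30.167 = 79.55 kPa.
σ'_f = 79.55 ≤ σ'_p = 135 kPa, so the clay remains overconsolidated and only the recompression index applies:
S_c = C_r·H/(1+e₀)·log₁₀(σ'_f/σ'_0) = 0.065×4.3/2.02×log₁₀(79.55/49.383)
    = 0.13837 × 0.20706 = 0.02865 m

S_c ≈ 28.6 mm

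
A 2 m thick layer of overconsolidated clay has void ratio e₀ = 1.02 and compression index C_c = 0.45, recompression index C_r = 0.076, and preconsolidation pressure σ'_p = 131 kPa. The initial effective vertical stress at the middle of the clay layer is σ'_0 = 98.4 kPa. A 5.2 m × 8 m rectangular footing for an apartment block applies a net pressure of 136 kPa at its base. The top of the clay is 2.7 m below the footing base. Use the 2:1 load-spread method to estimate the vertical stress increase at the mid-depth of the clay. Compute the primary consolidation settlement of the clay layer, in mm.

S_c ≈ 39 mm

Mid-depth of clay below the footing base: z = 2.7 + 2/2 = 3.7 m.
Stress increase at mid-clay by the 2:1 spreading method:
Δσ = qBL/((B+z)(L+z)) = 136×5.2×8/((5.2+3.7)(8+3.7)) = 54.332 kPa
Final effective stress: σ'_f = 98.4 + 54.332 = 152.73 kPa.
σ'_f = 152.73 > σ'_p = 131 kPa, so the stress path crosses the preconsolidation pressure — recompression up to σ'_p, then virgin compression beyond:
S_c = H/(1+e₀)·[C_r·log₁₀(σ'_p/σ'_0) + C_c·log₁₀(σ'_f/σ'_p)]
    = 2/2.02 × [0.076×log₁₀(131/98.4) + 0.45×log₁₀(152.73/131)]
    = 0.9901 × [0.009445 + 0.029994] = 0.03905 m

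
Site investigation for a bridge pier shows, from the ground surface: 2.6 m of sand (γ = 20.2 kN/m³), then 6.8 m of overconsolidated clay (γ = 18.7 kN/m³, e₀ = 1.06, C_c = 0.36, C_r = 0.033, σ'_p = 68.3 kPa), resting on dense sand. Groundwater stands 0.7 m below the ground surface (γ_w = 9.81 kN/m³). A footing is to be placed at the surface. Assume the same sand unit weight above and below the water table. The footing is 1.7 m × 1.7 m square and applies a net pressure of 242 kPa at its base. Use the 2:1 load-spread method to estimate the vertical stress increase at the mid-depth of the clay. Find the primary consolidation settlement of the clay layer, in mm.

S_c ≈ 57.5 mm

Mid-depth of clay below the ground surface: z = 2.6 + 6.8/2 = 6 m.
Total vertical stress at mid-clay: σ_v = 20.2×2.6 + 18.7×3.4 = 116.1 kPa.
Pore pressure: u = 9.81×(6 − 0.7) = 51.993 kPa.
Initial effective stress: σ'_0 = σ_v − u = 116.1 − 51.993 = 64.107 kPa.
Stress increase at mid-clay by the 2:1 spreading method:
Δσ = qBL/((B+z)(L+z)) = 242×1.7×1.7/((1.7+6)(1.7+6)) = 11.796 kPa
Final effective stress: σ'_f = 64.107 + 11.796 = 75.903 kPa.
σ'_f = 75.903 > σ'_p = 68.3 kPa, so the stress path crosses the preconsolidation pressure — recompression up to σ'_p, then virgin compression beyond:
S_c = H/(1+e₀)·[C_r·log₁₀(σ'_p/σ'_0) + C_c·log₁₀(σ'_f/σ'_p)]
    = 6.8/2.06 × [0.033×log₁₀(68.3/64.107) + 0.36×log₁₀(75.903/68.3)]
    = 3.301 × [0.000908 + 0.016502] = 0.05747 m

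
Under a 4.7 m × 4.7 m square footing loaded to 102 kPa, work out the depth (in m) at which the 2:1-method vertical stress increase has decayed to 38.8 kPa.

2:1 spreading — at depth z the loaded area has grown by z in each plan dimension:
qB²/(B+z)² = Δσ_z ⇒ z = B(√(q/Δσ_z) − 1) = 4.7×(√(102/38.8) − 1) = 2.92 m

z ≈ 2.92 m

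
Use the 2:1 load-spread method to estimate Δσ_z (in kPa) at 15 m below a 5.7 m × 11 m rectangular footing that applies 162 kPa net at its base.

Δσ_z ≈ 18.9 kPa

By the 2:1 method the load spreads at 1 horizontal : 2 vertical, so at depth z the loaded area has grown by z in each plan dimension:
Δσ = qBL/((B+z)(L+z)) = 162×5.7×11/((5.7+15)(11+15)) = 18.873 kPa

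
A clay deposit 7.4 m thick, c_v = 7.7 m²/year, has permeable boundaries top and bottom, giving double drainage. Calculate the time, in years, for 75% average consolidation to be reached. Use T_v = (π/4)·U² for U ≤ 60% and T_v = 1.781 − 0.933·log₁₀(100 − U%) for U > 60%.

t ≈ 0.848 years

Drainage path length: H_d = H/2 = 3.7 m (double drainage).
U > 60%: T_v = 1.781 − 0.933·log₁₀(100 − 75) = 0.47672.
t = T_v·H_d²/c_v = 0.47672×3.7²/7.7 = 0.8476 years.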